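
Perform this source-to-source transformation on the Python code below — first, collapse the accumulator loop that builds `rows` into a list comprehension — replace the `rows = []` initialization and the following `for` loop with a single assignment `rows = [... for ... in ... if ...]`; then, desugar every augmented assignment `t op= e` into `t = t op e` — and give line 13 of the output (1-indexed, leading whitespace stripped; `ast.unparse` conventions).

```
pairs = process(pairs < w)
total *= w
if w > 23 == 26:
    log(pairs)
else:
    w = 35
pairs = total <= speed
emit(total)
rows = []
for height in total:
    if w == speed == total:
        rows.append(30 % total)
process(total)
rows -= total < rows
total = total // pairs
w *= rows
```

Transformed code:
pairs = process(pairs < w)
total = total * w
if w > 23 == 26:
    log(pairs)
else:
    w = 35
pairs = total <= speed
emit(total)
rows = [30 % total for height in total if w == speed == total]
process(total)
rows = rows - (total < rows)
total = total // pairs
w = w * rows

w = w * rows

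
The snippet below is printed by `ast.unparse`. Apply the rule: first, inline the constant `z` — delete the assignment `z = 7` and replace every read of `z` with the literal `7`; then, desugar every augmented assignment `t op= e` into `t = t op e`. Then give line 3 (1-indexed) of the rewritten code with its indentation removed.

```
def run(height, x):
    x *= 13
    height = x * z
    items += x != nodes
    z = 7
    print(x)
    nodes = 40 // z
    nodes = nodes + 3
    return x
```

height = x * 7

Transformed code:
def run(height, x):
    x = x * 13
    height = x * 7
    items = items + (x != nodes)
    print(x)
    nodes = 40 // 7
    nodes = nodes + 3
    return x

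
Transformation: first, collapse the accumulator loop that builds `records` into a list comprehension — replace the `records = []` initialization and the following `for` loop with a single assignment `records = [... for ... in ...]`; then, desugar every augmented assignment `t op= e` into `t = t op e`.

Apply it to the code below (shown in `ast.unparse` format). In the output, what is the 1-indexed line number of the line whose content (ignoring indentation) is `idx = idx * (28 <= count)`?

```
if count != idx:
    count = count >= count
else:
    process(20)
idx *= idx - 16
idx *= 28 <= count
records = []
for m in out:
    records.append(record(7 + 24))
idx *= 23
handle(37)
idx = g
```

Transformed code:
if count != idx:
    count = count >= count
else:
    process(20)
idx = idx * (idx - 16)
idx = idx * (28 <= count)
records = [record(7 + 24) for m in out]
idx = idx * 23
handle(37)
idx = g

6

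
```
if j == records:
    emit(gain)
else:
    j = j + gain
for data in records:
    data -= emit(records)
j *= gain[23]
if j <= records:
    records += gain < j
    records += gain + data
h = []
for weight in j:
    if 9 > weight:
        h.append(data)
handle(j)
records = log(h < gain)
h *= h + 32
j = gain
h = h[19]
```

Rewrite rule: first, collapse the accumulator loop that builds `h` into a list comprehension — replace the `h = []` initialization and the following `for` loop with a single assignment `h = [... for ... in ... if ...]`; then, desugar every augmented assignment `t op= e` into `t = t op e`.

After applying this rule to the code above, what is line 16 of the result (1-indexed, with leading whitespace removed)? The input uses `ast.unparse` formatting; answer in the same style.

h = h[19]

Transformed code:
if j == records:
    emit(gain)
else:
    j = j + gain
for data in records:
    data = data - emit(records)
j = j * gain[23]
if j <= records:
    records = records + (gain < j)
    records = records + (gain + data)
h = [data for weight in j if 9 > weight]
handle(j)
records = log(h < gain)
h = h * (h + 32)
j = gain
h = h[19]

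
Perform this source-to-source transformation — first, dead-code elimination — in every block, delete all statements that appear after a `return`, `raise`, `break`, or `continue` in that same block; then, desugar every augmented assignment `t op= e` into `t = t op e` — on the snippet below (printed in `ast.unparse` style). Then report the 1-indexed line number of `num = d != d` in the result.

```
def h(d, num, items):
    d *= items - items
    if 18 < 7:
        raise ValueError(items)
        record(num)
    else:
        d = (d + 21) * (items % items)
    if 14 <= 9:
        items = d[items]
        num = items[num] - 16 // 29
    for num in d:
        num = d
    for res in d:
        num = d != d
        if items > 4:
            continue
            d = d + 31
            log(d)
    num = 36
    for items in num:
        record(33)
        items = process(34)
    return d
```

Transformed code:
def h(d, num, items):
    d = d * (items - items)
    if 18 < 7:
        raise ValueError(items)
    else:
        d = (d + 21) * (items % items)
    if 14 <= 9:
        items = d[items]
        num = items[num] - 16 // 29
    for num in d:
        num = d
    for res in d:
        num = d != d
        if items > 4:
            continue
    num = 36
    for items in num:
        record(33)
        items = process(34)
    return d

13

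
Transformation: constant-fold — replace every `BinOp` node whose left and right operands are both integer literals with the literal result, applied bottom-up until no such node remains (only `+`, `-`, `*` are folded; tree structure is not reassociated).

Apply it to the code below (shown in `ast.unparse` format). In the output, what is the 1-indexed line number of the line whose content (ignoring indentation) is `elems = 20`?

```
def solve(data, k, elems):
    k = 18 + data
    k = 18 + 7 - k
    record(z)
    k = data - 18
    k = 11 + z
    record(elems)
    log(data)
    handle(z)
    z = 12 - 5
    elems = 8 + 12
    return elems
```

11

Transformed code:
def solve(data, k, elems):
    k = 18 + data
    k = 25 - k
    record(z)
    k = data - 18
    k = 11 + z
    record(elems)
    log(data)
    handle(z)
    z = 7
    elems = 20
    return elems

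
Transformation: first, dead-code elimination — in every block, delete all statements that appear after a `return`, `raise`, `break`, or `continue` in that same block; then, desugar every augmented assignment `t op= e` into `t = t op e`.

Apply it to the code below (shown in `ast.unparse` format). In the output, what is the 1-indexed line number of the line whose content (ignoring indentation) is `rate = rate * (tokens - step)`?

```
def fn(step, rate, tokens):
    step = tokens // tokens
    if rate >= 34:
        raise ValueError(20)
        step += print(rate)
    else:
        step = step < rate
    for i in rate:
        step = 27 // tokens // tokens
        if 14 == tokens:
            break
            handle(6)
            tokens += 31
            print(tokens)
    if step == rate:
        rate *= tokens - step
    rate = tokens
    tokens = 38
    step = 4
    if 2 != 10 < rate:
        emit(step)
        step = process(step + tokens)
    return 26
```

12

Transformed code:
def fn(step, rate, tokens):
    step = tokens // tokens
    if rate >= 34:
        raise ValueError(20)
    else:
        step = step < rate
    for i in rate:
        step = 27 // tokens // tokens
        if 14 == tokens:
            break
    if step == rate:
        rate = rate * (tokens - step)
    rate = tokens
    tokens = 38
    step = 4
    if 2 != 10 < rate:
        emit(step)
        step = process(step + tokens)
    return 26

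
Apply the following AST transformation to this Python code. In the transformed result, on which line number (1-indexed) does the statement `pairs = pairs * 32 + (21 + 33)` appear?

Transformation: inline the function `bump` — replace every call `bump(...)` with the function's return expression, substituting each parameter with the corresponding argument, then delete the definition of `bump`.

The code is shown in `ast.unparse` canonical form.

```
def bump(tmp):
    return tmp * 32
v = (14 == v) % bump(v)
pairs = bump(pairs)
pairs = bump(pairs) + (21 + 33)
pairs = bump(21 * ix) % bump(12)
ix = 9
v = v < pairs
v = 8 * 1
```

Transformed code:
v = (14 == v) % (v * 32)
pairs = pairs * 32
pairs = pairs * 32 + (21 + 33)
pairs = 21 * ix * 32 % (12 * 32)
ix = 9
v = v < pairs
v = 8 * 1

3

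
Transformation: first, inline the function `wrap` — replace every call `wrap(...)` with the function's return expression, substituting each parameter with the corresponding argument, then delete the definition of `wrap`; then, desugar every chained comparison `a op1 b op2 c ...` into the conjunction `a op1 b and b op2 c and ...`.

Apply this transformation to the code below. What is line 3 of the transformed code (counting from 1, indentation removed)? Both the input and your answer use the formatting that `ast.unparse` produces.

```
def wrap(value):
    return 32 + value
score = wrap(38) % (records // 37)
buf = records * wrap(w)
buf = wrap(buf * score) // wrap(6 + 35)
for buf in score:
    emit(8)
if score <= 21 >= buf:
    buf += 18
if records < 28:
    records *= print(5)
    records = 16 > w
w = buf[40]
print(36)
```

buf = (32 + buf * score) // (32 + (6 + 35))

Transformed code:
score = (32 + 38) % (records // 37)
buf = records * (32 + w)
buf = (32 + buf * score) // (32 + (6 + 35))
for buf in score:
    emit(8)
if score <= 21 and 21 >= buf:
    buf += 18
if records < 28:
    records *= print(5)
    records = 16 > w
w = buf[40]
print(36)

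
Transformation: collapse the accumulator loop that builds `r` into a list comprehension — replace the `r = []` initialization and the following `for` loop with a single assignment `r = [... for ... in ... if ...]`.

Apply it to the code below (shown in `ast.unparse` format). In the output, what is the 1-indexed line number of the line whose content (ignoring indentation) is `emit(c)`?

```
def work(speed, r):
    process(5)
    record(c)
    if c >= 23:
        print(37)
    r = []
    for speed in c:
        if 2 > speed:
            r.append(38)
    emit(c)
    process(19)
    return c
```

Transformed code:
def work(speed, r):
    process(5)
    record(c)
    if c >= 23:
        print(37)
    r = [38 for speed in c if 2 > speed]
    emit(c)
    process(19)
    return c

7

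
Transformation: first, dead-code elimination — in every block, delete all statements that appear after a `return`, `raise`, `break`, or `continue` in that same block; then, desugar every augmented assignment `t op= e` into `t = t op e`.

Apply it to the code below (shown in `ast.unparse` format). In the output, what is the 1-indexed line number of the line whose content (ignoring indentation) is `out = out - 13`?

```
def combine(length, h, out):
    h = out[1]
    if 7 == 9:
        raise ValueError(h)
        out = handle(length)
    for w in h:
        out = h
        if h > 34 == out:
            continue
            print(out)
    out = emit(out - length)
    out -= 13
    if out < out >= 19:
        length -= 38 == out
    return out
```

Transformed code:
def combine(length, h, out):
    h = out[1]
    if 7 == 9:
        raise ValueError(h)
    for w in h:
        out = h
        if h > 34 == out:
            continue
    out = emit(out - length)
    out = out - 13
    if out < out >= 19:
        length = length - (38 == out)
    return out

10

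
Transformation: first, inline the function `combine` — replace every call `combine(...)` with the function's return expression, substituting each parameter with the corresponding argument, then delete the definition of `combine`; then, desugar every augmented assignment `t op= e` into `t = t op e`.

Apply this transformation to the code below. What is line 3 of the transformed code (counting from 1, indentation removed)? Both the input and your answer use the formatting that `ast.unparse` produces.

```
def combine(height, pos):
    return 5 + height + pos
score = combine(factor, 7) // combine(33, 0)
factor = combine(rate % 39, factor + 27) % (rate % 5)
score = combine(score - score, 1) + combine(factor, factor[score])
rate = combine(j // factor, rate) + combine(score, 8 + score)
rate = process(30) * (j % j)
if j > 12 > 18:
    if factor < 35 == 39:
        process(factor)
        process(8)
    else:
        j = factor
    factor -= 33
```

Transformed code:
score = (5 + factor + 7) // (5 + 33 + 0)
factor = (5 + rate % 39 + (factor + 27)) % (rate % 5)
score = 5 + (score - score) + 1 + (5 + factor + factor[score])
rate = 5 + j // factor + rate + (5 + score + (8 + score))
rate = process(30) * (j % j)
if j > 12 > 18:
    if factor < 35 == 39:
        process(factor)
        process(8)
    else:
        j = factor
    factor = factor - 33

score = 5 + (score - score) + 1 + (5 + factor + factor[score])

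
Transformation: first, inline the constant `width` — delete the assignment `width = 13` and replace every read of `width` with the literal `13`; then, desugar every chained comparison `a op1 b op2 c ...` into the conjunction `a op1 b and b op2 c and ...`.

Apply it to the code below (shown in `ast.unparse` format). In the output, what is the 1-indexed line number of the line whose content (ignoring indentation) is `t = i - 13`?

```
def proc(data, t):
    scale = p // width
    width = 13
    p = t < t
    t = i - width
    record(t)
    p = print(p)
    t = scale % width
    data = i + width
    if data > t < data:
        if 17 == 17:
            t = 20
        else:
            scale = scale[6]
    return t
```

4

Transformed code:
def proc(data, t):
    scale = p // 13
    p = t < t
    t = i - 13
    record(t)
    p = print(p)
    t = scale % 13
    data = i + 13
    if data > t and t < data:
        if 17 == 17:
            t = 20
        else:
            scale = scale[6]
    return t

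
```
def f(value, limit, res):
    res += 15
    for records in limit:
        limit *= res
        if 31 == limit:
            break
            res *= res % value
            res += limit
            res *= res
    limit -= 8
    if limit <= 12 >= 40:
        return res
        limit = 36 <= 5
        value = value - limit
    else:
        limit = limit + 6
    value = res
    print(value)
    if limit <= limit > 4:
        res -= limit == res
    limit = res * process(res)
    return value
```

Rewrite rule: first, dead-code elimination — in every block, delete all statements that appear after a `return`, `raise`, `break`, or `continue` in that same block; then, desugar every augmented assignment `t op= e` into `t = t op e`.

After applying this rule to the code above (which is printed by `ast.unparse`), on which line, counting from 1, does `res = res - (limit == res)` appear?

Transformed code:
def f(value, limit, res):
    res = res + 15
    for records in limit:
        limit = limit * res
        if 31 == limit:
            break
    limit = limit - 8
    if limit <= 12 >= 40:
        return res
    else:
        limit = limit + 6
    value = res
    print(value)
    if limit <= limit > 4:
        res = res - (limit == res)
    limit = res * process(res)
    return value

15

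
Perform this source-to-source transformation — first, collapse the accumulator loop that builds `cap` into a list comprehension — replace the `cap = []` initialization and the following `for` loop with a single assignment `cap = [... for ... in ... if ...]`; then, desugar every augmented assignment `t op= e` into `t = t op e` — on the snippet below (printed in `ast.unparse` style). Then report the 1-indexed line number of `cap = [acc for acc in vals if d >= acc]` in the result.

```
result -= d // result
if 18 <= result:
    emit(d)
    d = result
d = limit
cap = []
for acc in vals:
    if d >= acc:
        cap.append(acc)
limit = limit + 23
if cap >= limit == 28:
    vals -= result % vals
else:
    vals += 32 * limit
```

Transformed code:
result = result - d // result
if 18 <= result:
    emit(d)
    d = result
d = limit
cap = [acc for acc in vals if d >= acc]
limit = limit + 23
if cap >= limit == 28:
    vals = vals - result % vals
else:
    vals = vals + 32 * limit

6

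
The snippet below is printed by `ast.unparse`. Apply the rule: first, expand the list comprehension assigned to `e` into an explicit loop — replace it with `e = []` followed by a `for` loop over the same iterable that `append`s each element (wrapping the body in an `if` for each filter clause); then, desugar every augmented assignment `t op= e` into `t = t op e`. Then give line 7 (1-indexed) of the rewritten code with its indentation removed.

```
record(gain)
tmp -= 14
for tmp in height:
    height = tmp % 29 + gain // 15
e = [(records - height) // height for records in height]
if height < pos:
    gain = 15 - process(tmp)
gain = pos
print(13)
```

e.append((records - height) // height)

Transformed code:
record(gain)
tmp = tmp - 14
for tmp in height:
    height = tmp % 29 + gain // 15
e = []
for records in height:
    e.append((records - height) // height)
if height < pos:
    gain = 15 - process(tmp)
gain = pos
print(13)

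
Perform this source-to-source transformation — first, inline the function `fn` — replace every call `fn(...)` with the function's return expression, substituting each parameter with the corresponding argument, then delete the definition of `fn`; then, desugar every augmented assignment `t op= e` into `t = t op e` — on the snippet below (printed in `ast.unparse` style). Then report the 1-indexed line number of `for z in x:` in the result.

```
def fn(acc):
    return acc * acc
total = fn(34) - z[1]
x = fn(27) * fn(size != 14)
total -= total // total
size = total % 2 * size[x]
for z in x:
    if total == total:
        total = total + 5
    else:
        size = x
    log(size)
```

5

Transformed code:
total = 34 * 34 - z[1]
x = 27 * 27 * ((size != 14) * (size != 14))
total = total - total // total
size = total % 2 * size[x]
for z in x:
    if total == total:
        total = total + 5
    else:
        size = x
    log(size)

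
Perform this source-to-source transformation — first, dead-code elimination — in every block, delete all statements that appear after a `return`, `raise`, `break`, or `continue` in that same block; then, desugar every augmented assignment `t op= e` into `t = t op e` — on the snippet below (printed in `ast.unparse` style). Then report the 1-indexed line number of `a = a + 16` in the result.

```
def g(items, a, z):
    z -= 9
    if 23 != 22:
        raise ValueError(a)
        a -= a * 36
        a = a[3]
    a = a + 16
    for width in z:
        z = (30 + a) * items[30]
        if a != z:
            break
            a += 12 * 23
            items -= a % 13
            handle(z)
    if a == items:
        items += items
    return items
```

5

Transformed code:
def g(items, a, z):
    z = z - 9
    if 23 != 22:
        raise ValueError(a)
    a = a + 16
    for width in z:
        z = (30 + a) * items[30]
        if a != z:
            break
    if a == items:
        items = items + items
    return items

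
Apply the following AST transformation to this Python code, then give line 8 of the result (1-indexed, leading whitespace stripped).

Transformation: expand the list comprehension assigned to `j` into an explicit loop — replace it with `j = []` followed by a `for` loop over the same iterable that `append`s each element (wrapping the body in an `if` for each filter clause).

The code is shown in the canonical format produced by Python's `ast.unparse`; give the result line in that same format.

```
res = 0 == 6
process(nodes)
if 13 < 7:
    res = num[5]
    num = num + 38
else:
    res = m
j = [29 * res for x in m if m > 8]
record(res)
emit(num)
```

Transformed code:
res = 0 == 6
process(nodes)
if 13 < 7:
    res = num[5]
    num = num + 38
else:
    res = m
j = []
for x in m:
    if m > 8:
        j.append(29 * res)
record(res)
emit(num)

j = []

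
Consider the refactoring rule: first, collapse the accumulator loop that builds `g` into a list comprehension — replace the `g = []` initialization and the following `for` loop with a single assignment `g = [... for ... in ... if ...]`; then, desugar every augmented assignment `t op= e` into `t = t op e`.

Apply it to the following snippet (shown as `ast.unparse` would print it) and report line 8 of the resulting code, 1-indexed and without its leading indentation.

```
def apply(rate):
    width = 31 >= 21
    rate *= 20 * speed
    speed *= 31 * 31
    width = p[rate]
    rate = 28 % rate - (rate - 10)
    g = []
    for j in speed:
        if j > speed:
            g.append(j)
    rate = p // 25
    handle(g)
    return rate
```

rate = p // 25

Transformed code:
def apply(rate):
    width = 31 >= 21
    rate = rate * (20 * speed)
    speed = speed * (31 * 31)
    width = p[rate]
    rate = 28 % rate - (rate - 10)
    g = [j for j in speed if j > speed]
    rate = p // 25
    handle(g)
    return rate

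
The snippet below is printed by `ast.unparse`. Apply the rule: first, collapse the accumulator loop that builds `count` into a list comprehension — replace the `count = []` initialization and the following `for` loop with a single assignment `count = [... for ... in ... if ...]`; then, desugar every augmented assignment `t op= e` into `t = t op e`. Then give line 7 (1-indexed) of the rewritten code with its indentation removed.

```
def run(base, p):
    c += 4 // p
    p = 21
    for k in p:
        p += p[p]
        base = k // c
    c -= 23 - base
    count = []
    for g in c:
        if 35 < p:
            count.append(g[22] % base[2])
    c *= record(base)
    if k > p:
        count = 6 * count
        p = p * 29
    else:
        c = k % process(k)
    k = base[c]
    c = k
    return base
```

Transformed code:
def run(base, p):
    c = c + 4 // p
    p = 21
    for k in p:
        p = p + p[p]
        base = k // c
    c = c - (23 - base)
    count = [g[22] % base[2] for g in c if 35 < p]
    c = c * record(base)
    if k > p:
        count = 6 * count
        p = p * 29
    else:
        c = k % process(k)
    k = base[c]
    c = k
    return base

c = c - (23 - base)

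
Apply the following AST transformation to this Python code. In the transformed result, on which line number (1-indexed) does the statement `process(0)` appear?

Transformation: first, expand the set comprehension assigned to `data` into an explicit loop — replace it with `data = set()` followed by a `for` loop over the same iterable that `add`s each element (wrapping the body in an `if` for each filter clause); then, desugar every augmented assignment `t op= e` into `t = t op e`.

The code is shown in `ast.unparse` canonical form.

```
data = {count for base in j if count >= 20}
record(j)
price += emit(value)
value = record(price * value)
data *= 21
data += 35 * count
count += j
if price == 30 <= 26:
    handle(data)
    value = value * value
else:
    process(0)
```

15

Transformed code:
data = set()
for base in j:
    if count >= 20:
        data.add(count)
record(j)
price = price + emit(value)
value = record(price * value)
data = data * 21
data = data + 35 * count
count = count + j
if price == 30 <= 26:
    handle(data)
    value = value * value
else:
    process(0)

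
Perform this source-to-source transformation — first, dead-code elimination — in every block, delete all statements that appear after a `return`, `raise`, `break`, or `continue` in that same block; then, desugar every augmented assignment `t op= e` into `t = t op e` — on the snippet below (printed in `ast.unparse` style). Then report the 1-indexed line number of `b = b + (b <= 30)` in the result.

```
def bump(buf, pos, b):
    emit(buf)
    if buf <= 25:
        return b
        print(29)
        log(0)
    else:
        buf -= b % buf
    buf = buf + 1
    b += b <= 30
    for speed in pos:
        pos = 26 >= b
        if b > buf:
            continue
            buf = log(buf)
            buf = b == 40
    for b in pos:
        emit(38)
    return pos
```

Transformed code:
def bump(buf, pos, b):
    emit(buf)
    if buf <= 25:
        return b
    else:
        buf = buf - b % buf
    buf = buf + 1
    b = b + (b <= 30)
    for speed in pos:
        pos = 26 >= b
        if b > buf:
            continue
    for b in pos:
        emit(38)
    return pos

8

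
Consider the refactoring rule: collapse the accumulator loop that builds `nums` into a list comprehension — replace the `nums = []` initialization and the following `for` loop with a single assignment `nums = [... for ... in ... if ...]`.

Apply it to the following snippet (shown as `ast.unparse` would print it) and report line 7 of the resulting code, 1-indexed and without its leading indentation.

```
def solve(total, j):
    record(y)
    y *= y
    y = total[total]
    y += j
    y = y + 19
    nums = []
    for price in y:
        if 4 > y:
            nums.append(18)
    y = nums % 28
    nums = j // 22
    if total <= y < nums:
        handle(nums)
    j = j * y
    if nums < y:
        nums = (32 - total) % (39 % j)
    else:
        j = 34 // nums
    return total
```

nums = [18 for price in y if 4 > y]

Transformed code:
def solve(total, j):
    record(y)
    y *= y
    y = total[total]
    y += j
    y = y + 19
    nums = [18 for price in y if 4 > y]
    y = nums % 28
    nums = j // 22
    if total <= y < nums:
        handle(nums)
    j = j * y
    if nums < y:
        nums = (32 - total) % (39 % j)
    else:
        j = 34 // nums
    return total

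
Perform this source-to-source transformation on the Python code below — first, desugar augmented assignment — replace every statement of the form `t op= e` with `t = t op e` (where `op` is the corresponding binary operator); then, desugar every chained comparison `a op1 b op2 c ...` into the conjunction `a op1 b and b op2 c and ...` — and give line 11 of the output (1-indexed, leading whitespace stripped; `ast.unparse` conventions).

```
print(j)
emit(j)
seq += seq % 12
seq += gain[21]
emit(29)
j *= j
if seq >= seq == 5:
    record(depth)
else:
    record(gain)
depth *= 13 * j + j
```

Transformed code:
print(j)
emit(j)
seq = seq + seq % 12
seq = seq + gain[21]
emit(29)
j = j * j
if seq >= seq and seq == 5:
    record(depth)
else:
    record(gain)
depth = depth * (13 * j + j)

depth = depth * (13 * j + j)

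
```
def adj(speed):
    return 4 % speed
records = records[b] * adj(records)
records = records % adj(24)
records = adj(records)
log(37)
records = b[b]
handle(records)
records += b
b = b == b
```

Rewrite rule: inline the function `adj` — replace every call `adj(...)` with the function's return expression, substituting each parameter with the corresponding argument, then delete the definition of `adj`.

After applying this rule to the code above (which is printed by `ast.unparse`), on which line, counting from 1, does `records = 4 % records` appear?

Transformed code:
records = records[b] * (4 % records)
records = records % (4 % 24)
records = 4 % records
log(37)
records = b[b]
handle(records)
records += b
b = b == b

3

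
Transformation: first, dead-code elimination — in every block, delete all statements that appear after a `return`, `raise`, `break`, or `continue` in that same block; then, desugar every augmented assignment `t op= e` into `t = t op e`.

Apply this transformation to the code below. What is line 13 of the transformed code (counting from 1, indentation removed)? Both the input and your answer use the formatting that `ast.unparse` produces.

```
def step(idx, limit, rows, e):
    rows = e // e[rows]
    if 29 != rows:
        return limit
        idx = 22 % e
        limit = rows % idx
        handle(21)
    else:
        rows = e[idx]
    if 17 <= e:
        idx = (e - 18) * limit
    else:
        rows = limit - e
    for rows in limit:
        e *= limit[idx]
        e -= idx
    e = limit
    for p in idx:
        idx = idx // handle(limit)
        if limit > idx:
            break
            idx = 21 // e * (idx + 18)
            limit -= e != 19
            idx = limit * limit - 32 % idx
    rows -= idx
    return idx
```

e = e - idx

Transformed code:
def step(idx, limit, rows, e):
    rows = e // e[rows]
    if 29 != rows:
        return limit
    else:
        rows = e[idx]
    if 17 <= e:
        idx = (e - 18) * limit
    else:
        rows = limit - e
    for rows in limit:
        e = e * limit[idx]
        e = e - idx
    e = limit
    for p in idx:
        idx = idx // handle(limit)
        if limit > idx:
            break
    rows = rows - idx
    return idx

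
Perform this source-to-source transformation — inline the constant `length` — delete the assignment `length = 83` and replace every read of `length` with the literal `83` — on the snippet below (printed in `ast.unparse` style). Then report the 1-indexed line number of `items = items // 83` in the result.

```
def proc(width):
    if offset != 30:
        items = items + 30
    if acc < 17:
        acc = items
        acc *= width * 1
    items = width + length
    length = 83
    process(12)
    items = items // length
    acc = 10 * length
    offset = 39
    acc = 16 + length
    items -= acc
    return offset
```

Transformed code:
def proc(width):
    if offset != 30:
        items = items + 30
    if acc < 17:
        acc = items
        acc *= width * 1
    items = width + 83
    process(12)
    items = items // 83
    acc = 10 * 83
    offset = 39
    acc = 16 + 83
    items -= acc
    return offset

9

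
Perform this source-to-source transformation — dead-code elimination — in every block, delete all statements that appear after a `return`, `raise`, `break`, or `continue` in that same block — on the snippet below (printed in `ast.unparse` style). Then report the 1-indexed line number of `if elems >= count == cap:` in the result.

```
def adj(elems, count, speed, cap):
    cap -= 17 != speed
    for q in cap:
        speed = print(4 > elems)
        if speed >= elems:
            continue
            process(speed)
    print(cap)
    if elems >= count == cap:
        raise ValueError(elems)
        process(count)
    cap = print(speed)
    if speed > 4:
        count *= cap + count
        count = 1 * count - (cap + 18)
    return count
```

Transformed code:
def adj(elems, count, speed, cap):
    cap -= 17 != speed
    for q in cap:
        speed = print(4 > elems)
        if speed >= elems:
            continue
    print(cap)
    if elems >= count == cap:
        raise ValueError(elems)
    cap = print(speed)
    if speed > 4:
        count *= cap + count
        count = 1 * count - (cap + 18)
    return count

8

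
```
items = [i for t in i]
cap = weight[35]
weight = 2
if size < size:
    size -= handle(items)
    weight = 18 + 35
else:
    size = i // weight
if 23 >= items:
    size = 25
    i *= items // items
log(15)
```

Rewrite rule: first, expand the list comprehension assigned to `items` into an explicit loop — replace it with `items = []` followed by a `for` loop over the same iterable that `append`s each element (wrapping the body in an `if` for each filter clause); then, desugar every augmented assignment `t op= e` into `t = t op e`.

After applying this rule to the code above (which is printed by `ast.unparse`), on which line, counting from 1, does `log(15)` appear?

14

Transformed code:
items = []
for t in i:
    items.append(i)
cap = weight[35]
weight = 2
if size < size:
    size = size - handle(items)
    weight = 18 + 35
else:
    size = i // weight
if 23 >= items:
    size = 25
    i = i * (items // items)
log(15)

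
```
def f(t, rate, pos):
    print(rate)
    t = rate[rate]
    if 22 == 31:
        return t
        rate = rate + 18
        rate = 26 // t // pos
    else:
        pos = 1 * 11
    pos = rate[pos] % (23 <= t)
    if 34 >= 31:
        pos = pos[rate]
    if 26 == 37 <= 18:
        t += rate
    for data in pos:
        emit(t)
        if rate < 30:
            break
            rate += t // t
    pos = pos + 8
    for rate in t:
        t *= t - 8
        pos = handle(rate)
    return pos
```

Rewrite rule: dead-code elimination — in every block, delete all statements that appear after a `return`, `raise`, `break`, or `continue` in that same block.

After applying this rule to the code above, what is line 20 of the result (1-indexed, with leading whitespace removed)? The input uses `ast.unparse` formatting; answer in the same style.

Transformed code:
def f(t, rate, pos):
    print(rate)
    t = rate[rate]
    if 22 == 31:
        return t
    else:
        pos = 1 * 11
    pos = rate[pos] % (23 <= t)
    if 34 >= 31:
        pos = pos[rate]
    if 26 == 37 <= 18:
        t += rate
    for data in pos:
        emit(t)
        if rate < 30:
            break
    pos = pos + 8
    for rate in t:
        t *= t - 8
        pos = handle(rate)
    return pos

pos = handle(rate)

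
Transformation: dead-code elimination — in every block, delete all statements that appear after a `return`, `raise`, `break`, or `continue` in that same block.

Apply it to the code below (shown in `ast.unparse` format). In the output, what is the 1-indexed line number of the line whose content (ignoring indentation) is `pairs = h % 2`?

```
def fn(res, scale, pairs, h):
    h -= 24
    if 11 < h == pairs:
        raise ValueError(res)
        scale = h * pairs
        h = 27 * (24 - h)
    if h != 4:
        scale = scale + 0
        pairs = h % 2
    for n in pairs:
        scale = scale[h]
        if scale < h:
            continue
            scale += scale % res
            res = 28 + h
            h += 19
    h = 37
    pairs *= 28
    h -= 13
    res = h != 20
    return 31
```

Transformed code:
def fn(res, scale, pairs, h):
    h -= 24
    if 11 < h == pairs:
        raise ValueError(res)
    if h != 4:
        scale = scale + 0
        pairs = h % 2
    for n in pairs:
        scale = scale[h]
        if scale < h:
            continue
    h = 37
    pairs *= 28
    h -= 13
    res = h != 20
    return 31

7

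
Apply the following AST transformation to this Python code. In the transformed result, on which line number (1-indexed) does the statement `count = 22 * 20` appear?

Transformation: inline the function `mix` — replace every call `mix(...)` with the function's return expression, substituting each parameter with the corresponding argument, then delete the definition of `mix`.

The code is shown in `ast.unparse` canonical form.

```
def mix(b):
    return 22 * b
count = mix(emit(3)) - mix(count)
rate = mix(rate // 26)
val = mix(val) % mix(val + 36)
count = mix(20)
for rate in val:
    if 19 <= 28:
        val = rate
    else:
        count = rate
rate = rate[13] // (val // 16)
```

Transformed code:
count = 22 * emit(3) - 22 * count
rate = 22 * (rate // 26)
val = 22 * val % (22 * (val + 36))
count = 22 * 20
for rate in val:
    if 19 <= 28:
        val = rate
    else:
        count = rate
rate = rate[13] // (val // 16)

4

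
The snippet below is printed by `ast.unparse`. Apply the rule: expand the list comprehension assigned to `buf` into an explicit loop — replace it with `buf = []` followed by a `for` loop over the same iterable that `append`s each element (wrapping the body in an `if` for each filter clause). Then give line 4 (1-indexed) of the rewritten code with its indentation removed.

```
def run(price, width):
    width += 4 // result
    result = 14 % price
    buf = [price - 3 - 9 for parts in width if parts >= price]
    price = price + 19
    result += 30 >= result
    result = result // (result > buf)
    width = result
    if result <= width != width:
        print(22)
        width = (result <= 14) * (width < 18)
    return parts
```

Transformed code:
def run(price, width):
    width += 4 // result
    result = 14 % price
    buf = []
    for parts in width:
        if parts >= price:
            buf.append(price - 3 - 9)
    price = price + 19
    result += 30 >= result
    result = result // (result > buf)
    width = result
    if result <= width != width:
        print(22)
        width = (result <= 14) * (width < 18)
    return parts

buf = []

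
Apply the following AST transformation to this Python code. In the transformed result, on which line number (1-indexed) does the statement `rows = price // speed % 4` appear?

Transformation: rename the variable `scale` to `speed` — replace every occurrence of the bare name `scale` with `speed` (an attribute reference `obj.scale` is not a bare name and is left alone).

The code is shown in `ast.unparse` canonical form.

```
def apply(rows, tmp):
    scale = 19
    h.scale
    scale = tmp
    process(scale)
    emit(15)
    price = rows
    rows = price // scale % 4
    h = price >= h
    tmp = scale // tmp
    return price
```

Transformed code:
def apply(rows, tmp):
    speed = 19
    h.scale
    speed = tmp
    process(speed)
    emit(15)
    price = rows
    rows = price // speed % 4
    h = price >= h
    tmp = speed // tmp
    return price

8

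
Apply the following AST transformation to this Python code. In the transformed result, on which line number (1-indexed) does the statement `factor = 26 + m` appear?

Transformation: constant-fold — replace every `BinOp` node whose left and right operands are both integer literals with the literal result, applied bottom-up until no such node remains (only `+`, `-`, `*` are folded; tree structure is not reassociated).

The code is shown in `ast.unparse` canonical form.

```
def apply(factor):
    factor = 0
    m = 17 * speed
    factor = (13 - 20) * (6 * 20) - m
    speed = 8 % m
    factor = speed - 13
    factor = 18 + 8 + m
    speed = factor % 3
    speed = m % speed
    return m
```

Transformed code:
def apply(factor):
    factor = 0
    m = 17 * speed
    factor = -840 - m
    speed = 8 % m
    factor = speed - 13
    factor = 26 + m
    speed = factor % 3
    speed = m % speed
    return m

7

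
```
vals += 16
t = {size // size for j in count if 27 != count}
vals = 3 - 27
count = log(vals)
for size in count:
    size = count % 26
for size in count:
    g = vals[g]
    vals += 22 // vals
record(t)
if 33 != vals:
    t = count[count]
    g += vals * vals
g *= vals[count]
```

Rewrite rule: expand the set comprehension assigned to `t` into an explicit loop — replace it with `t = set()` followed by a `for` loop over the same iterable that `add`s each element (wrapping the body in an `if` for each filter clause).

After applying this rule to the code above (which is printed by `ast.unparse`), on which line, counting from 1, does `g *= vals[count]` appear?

17

Transformed code:
vals += 16
t = set()
for j in count:
    if 27 != count:
        t.add(size // size)
vals = 3 - 27
count = log(vals)
for size in count:
    size = count % 26
for size in count:
    g = vals[g]
    vals += 22 // vals
record(t)
if 33 != vals:
    t = count[count]
    g += vals * vals
g *= vals[count]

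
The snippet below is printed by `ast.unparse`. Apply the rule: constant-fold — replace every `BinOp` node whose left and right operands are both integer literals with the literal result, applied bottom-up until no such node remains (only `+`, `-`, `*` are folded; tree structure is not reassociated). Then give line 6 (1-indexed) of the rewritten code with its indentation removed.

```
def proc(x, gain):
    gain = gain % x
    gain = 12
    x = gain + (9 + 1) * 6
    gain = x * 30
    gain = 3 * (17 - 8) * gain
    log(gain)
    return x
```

gain = 27 * gain

Transformed code:
def proc(x, gain):
    gain = gain % x
    gain = 12
    x = gain + 60
    gain = x * 30
    gain = 27 * gain
    log(gain)
    return x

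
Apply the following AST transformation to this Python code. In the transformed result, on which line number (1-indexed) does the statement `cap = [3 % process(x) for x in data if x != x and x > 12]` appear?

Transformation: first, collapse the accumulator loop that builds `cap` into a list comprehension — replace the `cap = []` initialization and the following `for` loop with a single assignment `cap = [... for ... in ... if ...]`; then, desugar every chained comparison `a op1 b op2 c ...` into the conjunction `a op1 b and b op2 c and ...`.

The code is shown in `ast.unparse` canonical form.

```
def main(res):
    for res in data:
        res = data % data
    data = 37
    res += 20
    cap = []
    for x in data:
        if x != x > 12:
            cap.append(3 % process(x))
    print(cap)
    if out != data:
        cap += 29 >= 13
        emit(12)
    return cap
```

6

Transformed code:
def main(res):
    for res in data:
        res = data % data
    data = 37
    res += 20
    cap = [3 % process(x) for x in data if x != x and x > 12]
    print(cap)
    if out != data:
        cap += 29 >= 13
        emit(12)
    return cap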